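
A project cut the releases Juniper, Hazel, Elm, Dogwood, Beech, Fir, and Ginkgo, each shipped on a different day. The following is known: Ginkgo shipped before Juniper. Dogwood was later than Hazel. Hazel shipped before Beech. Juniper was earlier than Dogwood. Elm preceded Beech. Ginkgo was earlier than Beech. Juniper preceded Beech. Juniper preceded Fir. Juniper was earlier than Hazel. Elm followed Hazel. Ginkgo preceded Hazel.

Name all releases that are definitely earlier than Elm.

Directly stated before Elm: Hazel.
Ginkgo reaches Elm via Ginkgo → Hazel → Elm.
Juniper reaches Elm via Juniper → Hazel → Elm.
No chain forces Fir (or any of the others) ahead of Elm.

Ginkgo, Hazel, Juniper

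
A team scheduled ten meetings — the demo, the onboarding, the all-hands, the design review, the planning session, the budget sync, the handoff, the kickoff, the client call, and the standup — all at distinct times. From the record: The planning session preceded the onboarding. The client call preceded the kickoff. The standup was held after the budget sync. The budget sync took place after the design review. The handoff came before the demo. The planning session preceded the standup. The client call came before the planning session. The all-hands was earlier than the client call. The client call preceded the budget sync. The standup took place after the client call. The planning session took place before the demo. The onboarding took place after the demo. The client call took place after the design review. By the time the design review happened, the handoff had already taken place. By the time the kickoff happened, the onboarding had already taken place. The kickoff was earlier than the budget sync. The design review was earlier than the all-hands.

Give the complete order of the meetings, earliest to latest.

the handoff, the design review, the all-hands, the client call, the planning session, the demo, the onboarding, the kickoff, the budget sync, the standup

The constraints fix every adjacent pair, so only one ordering works:
the handoff → the design review → the all-hands → the client call → the planning session → the demo → the onboarding → the kickoff → the budget sync → the standup.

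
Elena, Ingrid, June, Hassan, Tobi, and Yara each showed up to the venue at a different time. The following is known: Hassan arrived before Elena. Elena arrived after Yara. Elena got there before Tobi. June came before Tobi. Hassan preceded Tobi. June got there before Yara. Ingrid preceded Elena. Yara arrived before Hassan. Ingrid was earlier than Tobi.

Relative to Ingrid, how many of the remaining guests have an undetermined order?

Forced after Ingrid: Elena and Tobi.
That leaves Hassan, June, and Yara with no forced order relative to Ingrid — 3.

3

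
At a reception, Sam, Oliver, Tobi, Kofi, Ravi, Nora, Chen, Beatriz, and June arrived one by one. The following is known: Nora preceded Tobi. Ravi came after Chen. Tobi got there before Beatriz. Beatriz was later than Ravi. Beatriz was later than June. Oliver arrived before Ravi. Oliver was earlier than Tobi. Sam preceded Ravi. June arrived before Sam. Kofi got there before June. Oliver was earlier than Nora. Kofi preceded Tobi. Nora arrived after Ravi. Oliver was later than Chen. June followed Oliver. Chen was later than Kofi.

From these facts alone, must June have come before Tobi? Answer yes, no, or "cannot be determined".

Chain the constraints: June → Sam → Ravi → Nora → Tobi. Each link is directly stated, so June comes before Tobi.

yes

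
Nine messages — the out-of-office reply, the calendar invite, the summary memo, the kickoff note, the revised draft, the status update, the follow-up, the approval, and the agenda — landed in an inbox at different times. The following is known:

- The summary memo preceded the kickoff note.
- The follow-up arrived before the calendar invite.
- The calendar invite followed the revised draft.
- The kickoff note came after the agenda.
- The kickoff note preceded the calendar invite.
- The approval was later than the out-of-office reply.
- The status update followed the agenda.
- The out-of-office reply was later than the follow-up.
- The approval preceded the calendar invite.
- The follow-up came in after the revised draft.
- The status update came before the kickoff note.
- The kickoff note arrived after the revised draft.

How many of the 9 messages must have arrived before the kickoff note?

4

Directly stated before the kickoff note: the agenda, the revised draft, the status update, and the summary memo.
No chain forces the calendar invite (or any of the others) ahead of the kickoff note.
That's the agenda, the revised draft, the status update, and the summary memo — 4 in all.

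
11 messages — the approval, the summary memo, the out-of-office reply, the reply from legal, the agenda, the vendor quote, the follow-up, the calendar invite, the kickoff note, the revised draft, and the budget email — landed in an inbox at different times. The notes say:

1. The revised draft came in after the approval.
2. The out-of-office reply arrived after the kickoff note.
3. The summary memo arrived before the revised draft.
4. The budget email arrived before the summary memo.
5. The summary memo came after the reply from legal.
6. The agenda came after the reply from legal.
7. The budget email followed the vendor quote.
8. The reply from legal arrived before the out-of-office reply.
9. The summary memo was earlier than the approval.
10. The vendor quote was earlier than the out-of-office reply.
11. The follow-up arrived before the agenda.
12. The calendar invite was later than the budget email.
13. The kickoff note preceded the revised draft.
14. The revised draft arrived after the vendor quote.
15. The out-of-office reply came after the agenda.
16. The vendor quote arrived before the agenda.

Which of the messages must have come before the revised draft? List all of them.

Directly stated before the revised draft: the approval, the kickoff note, the summary memo, and the vendor quote.
The budget email reaches the revised draft via the budget email → the summary memo → the revised draft.
The reply from legal reaches the revised draft via the reply from legal → the summary memo → the revised draft.

the approval, the budget email, the kickoff note, the reply from legal, the summary memo, the vendor quote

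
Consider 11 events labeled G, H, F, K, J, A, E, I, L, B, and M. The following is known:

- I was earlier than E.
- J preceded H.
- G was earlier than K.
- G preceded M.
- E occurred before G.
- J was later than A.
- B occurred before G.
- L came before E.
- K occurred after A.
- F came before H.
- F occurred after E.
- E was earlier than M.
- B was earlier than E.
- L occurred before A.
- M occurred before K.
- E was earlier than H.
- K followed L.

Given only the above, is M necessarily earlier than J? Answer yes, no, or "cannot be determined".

cannot be determined

No chain of stated constraints runs from M to J, and none runs from J to M either.
So the relative order of M and J is not fixed by the given facts.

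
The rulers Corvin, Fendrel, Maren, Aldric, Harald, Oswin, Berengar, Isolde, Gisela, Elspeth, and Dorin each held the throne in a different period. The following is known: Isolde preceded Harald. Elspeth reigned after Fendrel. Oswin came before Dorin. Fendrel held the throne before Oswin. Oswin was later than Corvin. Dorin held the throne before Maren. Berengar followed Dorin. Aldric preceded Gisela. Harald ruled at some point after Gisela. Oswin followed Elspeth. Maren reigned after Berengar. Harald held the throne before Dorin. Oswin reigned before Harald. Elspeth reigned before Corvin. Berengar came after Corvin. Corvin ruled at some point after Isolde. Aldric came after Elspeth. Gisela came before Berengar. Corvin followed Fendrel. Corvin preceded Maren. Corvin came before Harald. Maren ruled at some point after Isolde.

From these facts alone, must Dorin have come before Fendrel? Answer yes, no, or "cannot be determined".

no

Tracing the constraints gives Fendrel → Oswin → Dorin, so Fendrel must come before Dorin.
That means Dorin cannot be before Fendrel.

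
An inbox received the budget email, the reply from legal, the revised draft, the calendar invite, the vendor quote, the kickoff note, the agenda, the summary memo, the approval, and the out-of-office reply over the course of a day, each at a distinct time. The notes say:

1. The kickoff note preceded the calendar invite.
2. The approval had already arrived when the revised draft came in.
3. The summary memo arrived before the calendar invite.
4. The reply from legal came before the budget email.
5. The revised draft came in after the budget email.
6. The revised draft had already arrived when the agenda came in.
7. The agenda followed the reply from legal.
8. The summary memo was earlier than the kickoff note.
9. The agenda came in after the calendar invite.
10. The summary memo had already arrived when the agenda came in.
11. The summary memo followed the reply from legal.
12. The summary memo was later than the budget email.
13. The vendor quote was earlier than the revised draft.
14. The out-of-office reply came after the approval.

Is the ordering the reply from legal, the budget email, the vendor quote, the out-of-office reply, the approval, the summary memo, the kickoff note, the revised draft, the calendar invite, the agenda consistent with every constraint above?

The constraints require the approval before the out-of-office reply, but in the proposed sequence the out-of-office reply appears ahead of the approval. That one violation is enough.

no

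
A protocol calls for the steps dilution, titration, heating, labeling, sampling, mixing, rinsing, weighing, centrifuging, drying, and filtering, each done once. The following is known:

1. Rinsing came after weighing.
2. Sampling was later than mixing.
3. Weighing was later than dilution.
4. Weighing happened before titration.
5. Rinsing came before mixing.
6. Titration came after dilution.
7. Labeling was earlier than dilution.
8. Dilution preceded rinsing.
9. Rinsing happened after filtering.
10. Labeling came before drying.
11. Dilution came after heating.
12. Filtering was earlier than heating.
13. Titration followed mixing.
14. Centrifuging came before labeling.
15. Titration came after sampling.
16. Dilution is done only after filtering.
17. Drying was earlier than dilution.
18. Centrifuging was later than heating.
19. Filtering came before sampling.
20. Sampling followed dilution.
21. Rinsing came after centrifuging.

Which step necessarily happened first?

Filtering has a chain of constraints placing it before every other step, so filtering must be first.

filtering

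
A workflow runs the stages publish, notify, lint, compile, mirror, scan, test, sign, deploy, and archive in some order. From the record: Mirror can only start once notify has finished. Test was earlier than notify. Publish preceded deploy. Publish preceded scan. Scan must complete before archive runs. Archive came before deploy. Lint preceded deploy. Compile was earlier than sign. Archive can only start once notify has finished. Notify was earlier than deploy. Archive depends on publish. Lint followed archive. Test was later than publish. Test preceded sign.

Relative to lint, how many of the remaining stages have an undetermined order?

3

Forced before lint: archive, notify, publish, scan, and test; forced after lint: deploy.
That leaves compile, mirror, and sign with no forced order relative to lint — 3.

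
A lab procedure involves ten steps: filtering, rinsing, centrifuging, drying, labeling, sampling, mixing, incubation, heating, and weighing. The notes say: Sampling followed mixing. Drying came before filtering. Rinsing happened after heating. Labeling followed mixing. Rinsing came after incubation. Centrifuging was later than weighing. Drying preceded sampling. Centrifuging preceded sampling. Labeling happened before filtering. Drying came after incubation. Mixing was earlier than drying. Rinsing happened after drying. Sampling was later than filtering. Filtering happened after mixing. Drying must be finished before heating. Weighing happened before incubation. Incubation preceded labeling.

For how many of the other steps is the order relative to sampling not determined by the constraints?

2

Forced before sampling: centrifuging, drying, filtering, incubation, labeling, mixing, and weighing.
That leaves heating and rinsing with no forced order relative to sampling — 2.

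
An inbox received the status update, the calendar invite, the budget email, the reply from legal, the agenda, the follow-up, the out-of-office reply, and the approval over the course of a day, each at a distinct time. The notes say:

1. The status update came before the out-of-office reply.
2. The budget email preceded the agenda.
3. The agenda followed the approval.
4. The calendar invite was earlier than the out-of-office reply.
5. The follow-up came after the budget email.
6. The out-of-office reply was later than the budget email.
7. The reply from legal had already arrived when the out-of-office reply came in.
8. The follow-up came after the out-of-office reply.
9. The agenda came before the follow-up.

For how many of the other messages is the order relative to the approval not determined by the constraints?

Forced after the approval: the agenda and the follow-up.
That leaves the budget email, the calendar invite, the out-of-office reply, the reply from legal, and the status update with no forced order relative to the approval — 5.

5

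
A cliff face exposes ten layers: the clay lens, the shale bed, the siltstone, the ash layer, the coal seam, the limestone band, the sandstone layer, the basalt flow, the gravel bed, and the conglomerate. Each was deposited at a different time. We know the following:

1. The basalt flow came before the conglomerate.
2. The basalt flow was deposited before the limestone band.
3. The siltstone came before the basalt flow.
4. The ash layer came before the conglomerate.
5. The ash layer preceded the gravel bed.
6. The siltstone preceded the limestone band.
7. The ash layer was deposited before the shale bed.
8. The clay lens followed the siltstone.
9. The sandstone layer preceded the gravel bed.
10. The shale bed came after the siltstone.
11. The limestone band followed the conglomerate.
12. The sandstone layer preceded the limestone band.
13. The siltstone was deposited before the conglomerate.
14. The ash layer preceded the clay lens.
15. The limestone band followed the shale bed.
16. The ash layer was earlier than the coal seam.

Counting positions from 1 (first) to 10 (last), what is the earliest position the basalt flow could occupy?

The siltstone must come before the basalt flow — 1 forced predecessor.
Nothing else is forced ahead of the basalt flow, so its earliest slot is position 1 + 1 = 2.

2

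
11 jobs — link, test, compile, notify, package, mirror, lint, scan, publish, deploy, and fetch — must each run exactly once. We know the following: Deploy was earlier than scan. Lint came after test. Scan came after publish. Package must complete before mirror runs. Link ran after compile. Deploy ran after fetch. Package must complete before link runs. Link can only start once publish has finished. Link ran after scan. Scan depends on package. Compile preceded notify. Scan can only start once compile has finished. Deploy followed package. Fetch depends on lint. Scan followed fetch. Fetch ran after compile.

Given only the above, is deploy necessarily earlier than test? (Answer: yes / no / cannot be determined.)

no

Tracing the constraints gives test → lint → fetch → deploy, so test must come before deploy.
That means deploy cannot be before test.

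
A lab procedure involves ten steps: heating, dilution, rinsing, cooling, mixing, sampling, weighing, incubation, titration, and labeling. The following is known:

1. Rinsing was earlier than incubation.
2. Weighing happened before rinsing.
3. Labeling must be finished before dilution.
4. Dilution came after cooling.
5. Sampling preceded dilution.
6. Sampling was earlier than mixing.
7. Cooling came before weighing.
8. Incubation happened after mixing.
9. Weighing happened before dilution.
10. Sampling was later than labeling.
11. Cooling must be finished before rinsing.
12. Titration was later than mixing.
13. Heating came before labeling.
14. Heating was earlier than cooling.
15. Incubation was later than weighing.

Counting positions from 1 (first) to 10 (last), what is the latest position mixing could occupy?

8

Mixing must come before incubation and titration — 2 steps forced after it.
Everything else can be placed before mixing in some valid order, so mixing can sit as late as position 10 − 2 = 8.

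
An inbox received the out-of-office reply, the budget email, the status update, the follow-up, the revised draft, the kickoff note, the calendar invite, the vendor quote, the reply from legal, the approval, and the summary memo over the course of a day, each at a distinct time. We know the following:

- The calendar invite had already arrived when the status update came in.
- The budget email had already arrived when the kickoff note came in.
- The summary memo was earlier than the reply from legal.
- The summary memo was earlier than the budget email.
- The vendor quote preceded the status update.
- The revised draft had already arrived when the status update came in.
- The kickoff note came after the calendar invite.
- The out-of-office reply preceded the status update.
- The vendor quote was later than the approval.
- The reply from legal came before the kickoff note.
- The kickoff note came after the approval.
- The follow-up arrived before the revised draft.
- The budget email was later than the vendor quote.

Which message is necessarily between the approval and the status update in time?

the vendor quote

Tracing the constraints gives the approval → the vendor quote → the status update, so the vendor quote sits after the approval and before the status update.
No other message is forced both after the approval and before the status update.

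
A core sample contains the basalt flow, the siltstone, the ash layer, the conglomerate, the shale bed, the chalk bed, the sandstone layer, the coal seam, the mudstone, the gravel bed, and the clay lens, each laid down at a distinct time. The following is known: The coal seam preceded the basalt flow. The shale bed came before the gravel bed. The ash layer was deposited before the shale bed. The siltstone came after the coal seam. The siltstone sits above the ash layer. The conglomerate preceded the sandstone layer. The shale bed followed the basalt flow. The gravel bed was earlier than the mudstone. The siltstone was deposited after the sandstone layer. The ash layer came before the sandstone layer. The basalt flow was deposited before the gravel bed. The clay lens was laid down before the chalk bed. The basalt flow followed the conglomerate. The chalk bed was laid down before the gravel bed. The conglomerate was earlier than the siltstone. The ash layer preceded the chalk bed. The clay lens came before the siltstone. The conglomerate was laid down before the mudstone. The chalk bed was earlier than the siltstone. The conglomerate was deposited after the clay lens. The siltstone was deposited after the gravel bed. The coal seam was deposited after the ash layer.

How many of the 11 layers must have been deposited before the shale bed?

Directly stated before the shale bed: the ash layer and the basalt flow.
The clay lens reaches the shale bed via the clay lens → the conglomerate → the basalt flow → the shale bed.
The coal seam reaches the shale bed via the coal seam → the basalt flow → the shale bed.
The conglomerate reaches the shale bed via the conglomerate → the basalt flow → the shale bed.
That's the ash layer, the basalt flow, the clay lens, the coal seam, and the conglomerate — 5 in all.

5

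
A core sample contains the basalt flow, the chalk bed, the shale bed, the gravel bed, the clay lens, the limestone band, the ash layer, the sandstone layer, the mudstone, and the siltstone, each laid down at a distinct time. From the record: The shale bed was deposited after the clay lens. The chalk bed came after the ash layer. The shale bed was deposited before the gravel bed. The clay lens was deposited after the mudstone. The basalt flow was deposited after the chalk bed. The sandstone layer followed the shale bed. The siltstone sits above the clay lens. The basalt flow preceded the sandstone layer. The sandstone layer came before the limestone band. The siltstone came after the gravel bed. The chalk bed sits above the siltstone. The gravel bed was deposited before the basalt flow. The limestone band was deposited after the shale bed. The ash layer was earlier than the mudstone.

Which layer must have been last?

Every other layer has a chain of constraints placing it before the limestone band, so the limestone band is last.

the limestone band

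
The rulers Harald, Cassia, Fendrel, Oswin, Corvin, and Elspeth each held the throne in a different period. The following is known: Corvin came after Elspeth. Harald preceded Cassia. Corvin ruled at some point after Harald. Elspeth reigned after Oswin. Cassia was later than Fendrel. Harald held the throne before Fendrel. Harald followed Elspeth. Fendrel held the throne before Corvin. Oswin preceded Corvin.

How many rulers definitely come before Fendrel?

3

Directly stated before Fendrel: Harald.
Elspeth reaches Fendrel via Elspeth → Harald → Fendrel.
Oswin reaches Fendrel via Oswin → Elspeth → Harald → Fendrel.
That's Elspeth, Harald, and Oswin — 3 in all.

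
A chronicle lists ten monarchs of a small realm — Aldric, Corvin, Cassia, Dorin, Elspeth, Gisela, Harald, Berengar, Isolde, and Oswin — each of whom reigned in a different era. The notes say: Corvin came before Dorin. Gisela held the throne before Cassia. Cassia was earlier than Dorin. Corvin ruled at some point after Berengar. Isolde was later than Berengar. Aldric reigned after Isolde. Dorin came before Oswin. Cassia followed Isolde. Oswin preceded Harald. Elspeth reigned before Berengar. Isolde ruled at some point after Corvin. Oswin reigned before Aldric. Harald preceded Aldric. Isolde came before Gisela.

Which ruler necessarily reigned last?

Every other ruler has a chain of constraints placing them before Aldric, so Aldric is last.

Aldric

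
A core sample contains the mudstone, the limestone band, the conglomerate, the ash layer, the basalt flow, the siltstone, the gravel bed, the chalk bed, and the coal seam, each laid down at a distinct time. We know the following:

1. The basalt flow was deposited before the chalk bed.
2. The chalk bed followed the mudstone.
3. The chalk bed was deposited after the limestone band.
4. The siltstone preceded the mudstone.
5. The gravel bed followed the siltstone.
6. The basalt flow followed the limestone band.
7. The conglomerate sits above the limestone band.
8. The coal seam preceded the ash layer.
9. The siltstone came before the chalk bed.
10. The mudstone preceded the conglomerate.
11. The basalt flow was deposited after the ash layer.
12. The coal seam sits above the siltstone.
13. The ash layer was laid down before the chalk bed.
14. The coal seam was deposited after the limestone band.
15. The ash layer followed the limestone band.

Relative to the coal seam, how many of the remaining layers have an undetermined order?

Forced before the coal seam: the limestone band and the siltstone; forced after the coal seam: the ash layer, the basalt flow, and the chalk bed.
That leaves the conglomerate, the gravel bed, and the mudstone with no forced order relative to the coal seam — 3.

3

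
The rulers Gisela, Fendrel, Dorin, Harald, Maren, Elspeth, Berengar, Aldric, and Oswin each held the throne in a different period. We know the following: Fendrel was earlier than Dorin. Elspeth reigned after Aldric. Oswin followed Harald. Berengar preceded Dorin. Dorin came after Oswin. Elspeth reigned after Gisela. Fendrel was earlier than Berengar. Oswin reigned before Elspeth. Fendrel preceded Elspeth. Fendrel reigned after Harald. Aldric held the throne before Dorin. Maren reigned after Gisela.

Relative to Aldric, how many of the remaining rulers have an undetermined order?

6

Forced after Aldric: Dorin and Elspeth.
That leaves Berengar, Fendrel, Gisela, Harald, Maren, and Oswin with no forced order relative to Aldric — 6.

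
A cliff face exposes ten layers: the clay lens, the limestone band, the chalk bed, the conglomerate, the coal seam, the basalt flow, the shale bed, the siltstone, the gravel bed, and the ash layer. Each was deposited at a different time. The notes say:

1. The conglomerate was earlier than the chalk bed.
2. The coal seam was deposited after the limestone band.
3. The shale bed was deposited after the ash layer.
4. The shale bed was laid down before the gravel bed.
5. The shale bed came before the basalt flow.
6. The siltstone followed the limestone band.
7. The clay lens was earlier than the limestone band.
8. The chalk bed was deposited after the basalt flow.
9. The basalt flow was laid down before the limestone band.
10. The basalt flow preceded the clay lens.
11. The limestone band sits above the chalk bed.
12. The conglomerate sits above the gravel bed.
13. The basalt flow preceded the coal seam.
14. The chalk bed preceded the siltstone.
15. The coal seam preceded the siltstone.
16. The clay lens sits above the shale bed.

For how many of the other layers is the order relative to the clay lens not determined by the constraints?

Forced before the clay lens: the ash layer, the basalt flow, and the shale bed; forced after the clay lens: the coal seam, the limestone band, and the siltstone.
That leaves the chalk bed, the conglomerate, and the gravel bed with no forced order relative to the clay lens — 3.

3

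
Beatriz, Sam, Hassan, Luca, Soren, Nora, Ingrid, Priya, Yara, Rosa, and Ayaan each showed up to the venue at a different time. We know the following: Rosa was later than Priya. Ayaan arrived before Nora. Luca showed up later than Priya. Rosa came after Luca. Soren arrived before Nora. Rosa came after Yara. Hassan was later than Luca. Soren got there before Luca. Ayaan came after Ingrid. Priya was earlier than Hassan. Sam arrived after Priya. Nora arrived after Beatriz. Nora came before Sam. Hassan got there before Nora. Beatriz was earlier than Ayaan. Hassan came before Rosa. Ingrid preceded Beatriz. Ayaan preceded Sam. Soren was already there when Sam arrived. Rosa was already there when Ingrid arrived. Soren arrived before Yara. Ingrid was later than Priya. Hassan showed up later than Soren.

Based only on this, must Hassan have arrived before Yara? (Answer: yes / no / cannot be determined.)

cannot be determined

No chain of stated constraints runs from Hassan to Yara, and none runs from Yara to Hassan either.
So the relative order of Hassan and Yara is not fixed by the given facts.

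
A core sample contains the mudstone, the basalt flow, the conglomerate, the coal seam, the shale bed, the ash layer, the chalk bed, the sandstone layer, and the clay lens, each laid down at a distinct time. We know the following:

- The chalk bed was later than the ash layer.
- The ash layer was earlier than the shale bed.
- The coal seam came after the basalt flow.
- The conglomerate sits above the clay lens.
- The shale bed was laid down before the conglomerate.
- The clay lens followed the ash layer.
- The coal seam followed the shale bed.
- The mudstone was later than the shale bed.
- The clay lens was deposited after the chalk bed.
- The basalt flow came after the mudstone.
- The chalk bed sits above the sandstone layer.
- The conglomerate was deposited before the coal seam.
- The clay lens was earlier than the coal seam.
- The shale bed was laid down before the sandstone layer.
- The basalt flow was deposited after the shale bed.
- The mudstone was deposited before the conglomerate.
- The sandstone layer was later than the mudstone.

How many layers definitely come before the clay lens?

Directly stated before the clay lens: the ash layer and the chalk bed.
The mudstone reaches the clay lens via the mudstone → the sandstone layer → the chalk bed → the clay lens.
The sandstone layer reaches the clay lens via the sandstone layer → the chalk bed → the clay lens.
The shale bed reaches the clay lens via the shale bed → the sandstone layer → the chalk bed → the clay lens.
No chain forces the coal seam (or any of the others) ahead of the clay lens.
That's the ash layer, the chalk bed, the mudstone, the sandstone layer, and the shale bed — 5 in all.

5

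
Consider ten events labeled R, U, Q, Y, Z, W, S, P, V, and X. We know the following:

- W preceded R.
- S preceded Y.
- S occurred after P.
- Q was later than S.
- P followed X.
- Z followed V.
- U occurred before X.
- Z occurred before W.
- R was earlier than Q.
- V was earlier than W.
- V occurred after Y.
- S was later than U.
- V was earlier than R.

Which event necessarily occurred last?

Every other event has a chain of constraints placing it before Q, so Q is last.

Q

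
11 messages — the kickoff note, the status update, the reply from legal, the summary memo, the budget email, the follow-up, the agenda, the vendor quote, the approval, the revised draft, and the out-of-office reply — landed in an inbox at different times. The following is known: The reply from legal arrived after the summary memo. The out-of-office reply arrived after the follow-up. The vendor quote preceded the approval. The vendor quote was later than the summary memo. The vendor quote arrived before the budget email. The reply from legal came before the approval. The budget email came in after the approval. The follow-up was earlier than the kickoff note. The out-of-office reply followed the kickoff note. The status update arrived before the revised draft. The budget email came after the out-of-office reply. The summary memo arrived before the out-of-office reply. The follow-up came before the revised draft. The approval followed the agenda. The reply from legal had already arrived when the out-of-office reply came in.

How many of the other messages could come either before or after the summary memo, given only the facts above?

5

Forced after the summary memo: the approval, the budget email, the out-of-office reply, the reply from legal, and the vendor quote.
That leaves the agenda, the follow-up, the kickoff note, the revised draft, and the status update with no forced order relative to the summary memo — 5.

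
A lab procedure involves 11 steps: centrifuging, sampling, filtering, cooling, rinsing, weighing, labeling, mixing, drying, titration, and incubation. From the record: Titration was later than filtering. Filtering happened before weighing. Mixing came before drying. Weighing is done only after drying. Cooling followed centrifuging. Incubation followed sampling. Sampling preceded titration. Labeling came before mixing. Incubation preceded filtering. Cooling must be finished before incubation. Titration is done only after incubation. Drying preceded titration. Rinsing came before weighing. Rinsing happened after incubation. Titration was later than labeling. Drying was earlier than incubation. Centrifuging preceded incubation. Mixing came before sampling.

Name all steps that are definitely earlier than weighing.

Directly stated before weighing: drying, filtering, and rinsing.
Centrifuging reaches weighing via centrifuging → incubation → filtering → weighing.
Cooling reaches weighing via cooling → incubation → filtering → weighing.
Incubation reaches weighing via incubation → filtering → weighing.
Likewise labeling, mixing, and sampling each reach weighing by chaining the stated constraints.

centrifuging, cooling, drying, filtering, incubation, labeling, mixing, rinsing, sampling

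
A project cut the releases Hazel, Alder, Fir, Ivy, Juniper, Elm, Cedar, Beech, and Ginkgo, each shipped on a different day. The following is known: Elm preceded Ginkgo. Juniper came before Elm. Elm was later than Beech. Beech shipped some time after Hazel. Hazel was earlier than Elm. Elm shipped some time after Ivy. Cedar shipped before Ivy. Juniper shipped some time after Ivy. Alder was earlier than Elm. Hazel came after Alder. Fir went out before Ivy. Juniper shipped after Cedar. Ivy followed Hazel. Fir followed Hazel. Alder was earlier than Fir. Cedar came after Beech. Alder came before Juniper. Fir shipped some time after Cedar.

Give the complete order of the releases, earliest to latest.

The constraints fix every adjacent pair, so only one ordering works:
Alder → Hazel → Beech → Cedar → Fir → Ivy → Juniper → Elm → Ginkgo.

Alder, Hazel, Beech, Cedar, Fir, Ivy, Juniper, Elm, Ginkgo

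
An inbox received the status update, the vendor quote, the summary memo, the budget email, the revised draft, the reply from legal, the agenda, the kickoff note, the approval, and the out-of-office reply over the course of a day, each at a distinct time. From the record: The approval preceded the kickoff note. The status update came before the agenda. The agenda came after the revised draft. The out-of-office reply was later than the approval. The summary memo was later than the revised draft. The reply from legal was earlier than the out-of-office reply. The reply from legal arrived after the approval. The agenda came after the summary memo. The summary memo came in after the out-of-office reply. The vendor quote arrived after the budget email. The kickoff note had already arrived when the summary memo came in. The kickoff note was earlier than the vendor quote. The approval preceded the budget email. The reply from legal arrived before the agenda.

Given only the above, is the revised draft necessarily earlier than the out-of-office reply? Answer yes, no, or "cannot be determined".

cannot be determined

No chain of stated constraints runs from the revised draft to the out-of-office reply, and none runs from the out-of-office reply to the revised draft either.
So the relative order of the revised draft and the out-of-office reply is not fixed by the given facts.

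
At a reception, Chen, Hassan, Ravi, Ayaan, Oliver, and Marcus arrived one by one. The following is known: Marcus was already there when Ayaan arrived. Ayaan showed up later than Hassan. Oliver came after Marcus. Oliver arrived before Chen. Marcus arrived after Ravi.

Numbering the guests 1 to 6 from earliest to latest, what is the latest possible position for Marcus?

Marcus must come before Ayaan, Chen, and Oliver — 3 guests forced after them.
Everything else can be placed before Marcus in some valid order, so Marcus can sit as late as position 6 − 3 = 3.

3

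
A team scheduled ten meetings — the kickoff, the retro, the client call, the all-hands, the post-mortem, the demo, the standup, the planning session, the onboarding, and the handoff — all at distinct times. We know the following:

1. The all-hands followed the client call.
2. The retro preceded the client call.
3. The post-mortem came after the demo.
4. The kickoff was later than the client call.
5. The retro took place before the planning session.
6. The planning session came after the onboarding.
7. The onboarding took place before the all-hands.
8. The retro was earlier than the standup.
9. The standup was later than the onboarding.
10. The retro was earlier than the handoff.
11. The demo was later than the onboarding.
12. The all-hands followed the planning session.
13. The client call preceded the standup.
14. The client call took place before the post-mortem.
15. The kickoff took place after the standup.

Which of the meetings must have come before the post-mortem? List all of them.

the client call, the demo, the onboarding, the retro

Directly stated before the post-mortem: the client call and the demo.
The onboarding reaches the post-mortem via the onboarding → the demo → the post-mortem.
The retro reaches the post-mortem via the retro → the client call → the post-mortem.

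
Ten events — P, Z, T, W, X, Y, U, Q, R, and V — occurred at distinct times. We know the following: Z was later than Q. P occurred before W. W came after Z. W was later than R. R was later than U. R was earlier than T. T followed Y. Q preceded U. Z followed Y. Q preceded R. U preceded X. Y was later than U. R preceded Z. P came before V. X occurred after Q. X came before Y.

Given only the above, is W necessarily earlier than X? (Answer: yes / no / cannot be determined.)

no

Tracing the constraints gives X → Y → Z → W, so X must come before W.
That means W cannot be before X.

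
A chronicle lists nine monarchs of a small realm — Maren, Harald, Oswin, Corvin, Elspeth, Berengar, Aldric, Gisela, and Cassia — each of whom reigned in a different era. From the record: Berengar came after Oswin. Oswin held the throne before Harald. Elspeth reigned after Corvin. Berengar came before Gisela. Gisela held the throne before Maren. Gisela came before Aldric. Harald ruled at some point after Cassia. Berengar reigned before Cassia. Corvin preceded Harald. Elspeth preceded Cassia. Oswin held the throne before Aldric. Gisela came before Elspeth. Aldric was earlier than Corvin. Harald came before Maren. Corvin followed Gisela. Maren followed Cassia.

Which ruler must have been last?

Maren

Every other ruler has a chain of constraints placing them before Maren, so Maren is last.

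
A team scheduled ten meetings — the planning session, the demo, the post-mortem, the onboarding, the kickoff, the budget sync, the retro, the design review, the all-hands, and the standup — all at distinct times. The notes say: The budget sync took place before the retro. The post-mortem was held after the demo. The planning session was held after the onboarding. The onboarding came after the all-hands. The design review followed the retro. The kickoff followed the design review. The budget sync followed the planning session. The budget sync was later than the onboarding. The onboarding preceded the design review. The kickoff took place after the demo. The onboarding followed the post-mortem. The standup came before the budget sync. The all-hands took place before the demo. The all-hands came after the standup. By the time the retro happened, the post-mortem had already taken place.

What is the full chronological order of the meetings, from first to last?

the standup, the all-hands, the demo, the post-mortem, the onboarding, the planning session, the budget sync, the retro, the design review, the kickoff

The constraints fix every adjacent pair, so only one ordering works:
the standup → the all-hands → the demo → the post-mortem → the onboarding → the planning session → the budget sync → the retro → the design review → the kickoff.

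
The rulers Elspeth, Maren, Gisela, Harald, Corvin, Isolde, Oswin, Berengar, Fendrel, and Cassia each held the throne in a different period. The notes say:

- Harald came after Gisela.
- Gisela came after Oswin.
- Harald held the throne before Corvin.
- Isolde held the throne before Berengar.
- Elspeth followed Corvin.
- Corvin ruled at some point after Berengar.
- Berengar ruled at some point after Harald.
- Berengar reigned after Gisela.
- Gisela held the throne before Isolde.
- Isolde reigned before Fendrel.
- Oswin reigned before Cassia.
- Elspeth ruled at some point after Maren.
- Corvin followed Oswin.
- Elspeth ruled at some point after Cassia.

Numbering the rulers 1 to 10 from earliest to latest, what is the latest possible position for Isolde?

Isolde must come before Berengar, Corvin, Elspeth, and Fendrel — 4 rulers forced after them.
Everything else can be placed before Isolde in some valid order, so Isolde can sit as late as position 10 − 4 = 6.

6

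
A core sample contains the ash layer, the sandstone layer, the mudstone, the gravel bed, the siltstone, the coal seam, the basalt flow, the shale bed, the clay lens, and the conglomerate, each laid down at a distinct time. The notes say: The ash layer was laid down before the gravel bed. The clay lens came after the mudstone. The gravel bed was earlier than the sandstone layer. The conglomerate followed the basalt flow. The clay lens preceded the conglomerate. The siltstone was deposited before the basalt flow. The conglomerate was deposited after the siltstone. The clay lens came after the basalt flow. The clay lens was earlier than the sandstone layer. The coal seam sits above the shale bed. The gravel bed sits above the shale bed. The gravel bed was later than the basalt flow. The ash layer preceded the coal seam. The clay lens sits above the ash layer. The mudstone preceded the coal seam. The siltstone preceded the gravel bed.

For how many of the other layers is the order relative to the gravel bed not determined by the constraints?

Forced before the gravel bed: the ash layer, the basalt flow, the shale bed, and the siltstone; forced after the gravel bed: the sandstone layer.
That leaves the clay lens, the coal seam, the conglomerate, and the mudstone with no forced order relative to the gravel bed — 4.

4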